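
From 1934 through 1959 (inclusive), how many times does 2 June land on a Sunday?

Day of week of June 2 in each year:
1934: Sat, 1935: Sun ✓, 1936: Tue, 1937: Wed, 1938: Thu, 1939: Fri, 1940: Sun ✓, 1941: Mon, 1942: Tue, 1943: Wed, 1944: Fri, 1945: Sat, 1946: Sun ✓, 1947: Mon, 1948: Wed, 1949: Thu, 1950: Fri, 1951: Sat, 1952: Mon, 1953: Tue, 1954: Wed, 1955: Thu, 1956: Sat, 1957: Sun ✓, 1958: Mon, 1959: Tue
Sundays: 1935, 1940, 1946, 1957.

4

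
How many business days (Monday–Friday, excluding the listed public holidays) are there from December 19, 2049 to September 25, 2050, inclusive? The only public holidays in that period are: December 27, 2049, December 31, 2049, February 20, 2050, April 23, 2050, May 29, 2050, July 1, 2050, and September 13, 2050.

December 19, 2049 is a Sunday.
From December 19, 2049 to September 25, 2050 is 281 days inclusive.
281 = 7 × 40 + 1, so there are 40 full weeks plus 1 extra day.
Each full week contributes 5 weekdays (Mon–Fri): 40 × 5 = 200.
The 1 extra day is Sunday — none qualify.
Total: 200 + 0 = 200.
Holidays: December 27, 2049 (Mon); December 31, 2049 (Fri); February 20, 2050 (Sun); April 23, 2050 (Sat); May 29, 2050 (Sun); July 1, 2050 (Fri); September 13, 2050 (Tue).
4 of the 7 holidays fall on weekdays; the rest are weekends and were already excluded.
Business days: 200 − 4 = 196.

196 business days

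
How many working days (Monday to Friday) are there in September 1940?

21 weekdays

1940-09-01 is a Sunday.
That's 30 days from start to end, counting both.
30 = 7 × 4 + 2, so there are 4 full weeks plus 2 extra days.
Each full week contributes 5 weekdays (Mon–Fri): 4 × 5 = 20.
The 2 extra days are Sunday, Monday — 1 of them qualifies.
Total: 20 + 1 = 21.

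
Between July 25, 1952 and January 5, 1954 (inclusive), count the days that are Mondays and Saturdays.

July 25, 1952 is a Friday.
From July 25, 1952 to January 5, 1954 is 530 days inclusive.
530 = 7 × 75 + 5, so there are 75 full weeks plus 5 extra days.
Each full week contributes 2 days from the set (Mon, Sat): 75 × 2 = 150.
The 5 extra days are Friday, Saturday, Sunday, Monday, Tuesday — 2 of them qualify.
Total: 150 + 2 = 152.

152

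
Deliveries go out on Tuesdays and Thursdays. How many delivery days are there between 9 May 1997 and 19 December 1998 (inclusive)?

168

9 May 1997 is a Friday.
From 9 May 1997 to 19 December 1998 is 590 days inclusive.
590 = 7 × 84 + 2, so there are 84 full weeks plus 2 extra days.
Each full week contributes 2 days from the set (Tue, Thu): 84 × 2 = 168.
The 2 extra days are Fri, Sat — none qualify.
Total: 168 + 0 = 168.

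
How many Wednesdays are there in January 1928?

4

1 January 1928 is a Sunday.
That's 31 days from start to end, counting both.
31 = 7 × 4 + 3, so there are 4 full weeks plus 3 extra days.
Each full week contributes one Wednesday: 4 so far.
The 3 extra days are Sun, Mon, Tue — none qualify.
Total: 4 + 0 = 4.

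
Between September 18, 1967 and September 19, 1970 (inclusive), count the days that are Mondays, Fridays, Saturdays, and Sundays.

627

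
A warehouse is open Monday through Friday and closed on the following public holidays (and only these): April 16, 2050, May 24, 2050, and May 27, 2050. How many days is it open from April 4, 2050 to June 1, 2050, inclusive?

April 4, 2050 is a Monday.
From April 4, 2050 to June 1, 2050 is 59 days inclusive.
59 = 7 × 8 + 3, so there are 8 full weeks plus 3 extra days.
Each full week contributes 5 weekdays (Mon–Fri): 8 × 5 = 40.
The 3 extra days are Mon, Tue, Wed — 3 of them qualify.
Total: 40 + 3 = 43.
Holidays: April 16, 2050 (Sat); May 24, 2050 (Tue); May 27, 2050 (Fri).
2 of the 3 holidays fall on weekdays; the rest are weekends and were already excluded.
Business days: 43 − 2 = 41.

41 working days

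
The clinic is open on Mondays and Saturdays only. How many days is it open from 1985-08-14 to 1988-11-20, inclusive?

1985-08-14 is a Wednesday.
That's 1195 days from start to end, counting both.
1195 = 7 × 170 + 5, so there are 170 full weeks plus 5 extra days.
Each full week contributes 2 days from the set (Mon, Sat): 170 × 2 = 340.
The 5 extra days are Wednesday, Thursday, Friday, Saturday, Sunday — 1 of them qualifies.
Total: 340 + 1 = 341.

341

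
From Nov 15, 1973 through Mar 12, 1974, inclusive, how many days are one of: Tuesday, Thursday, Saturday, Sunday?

68

Nov 15, 1973 is a Thursday.
The range spans 118 days (inclusive of both endpoints).
118 = 7 × 16 + 6, so there are 16 full weeks plus 6 extra days.
Each full week contributes 4 days from the set (Tue, Thu, Sat, Sun): 16 × 4 = 64.
The 6 extra days are Thursday, Friday, Saturday, Sunday, Monday, Tuesday — 4 of them qualify.
Total: 64 + 4 = 68.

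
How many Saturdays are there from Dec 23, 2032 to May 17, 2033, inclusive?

21 Saturdays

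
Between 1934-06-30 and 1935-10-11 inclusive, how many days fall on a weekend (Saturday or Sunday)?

134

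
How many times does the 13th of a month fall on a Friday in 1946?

The 13th falls on a Friday when the month's 13th has weekday Fri.
Jan 13 is Sun; Feb 13 is Wed; Mar 13 is Wed; Apr 13 is Sat; May 13 is Mon; Jun 13 is Thu; Jul 13 is Sat; Aug 13 is Tue; Sep 13 is Fri ✓; Oct 13 is Sun; Nov 13 is Wed; Dec 13 is Fri ✓.
Friday the 13ths: Sep, Dec.

2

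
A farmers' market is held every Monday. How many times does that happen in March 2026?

5

2026-03-01 is a Sunday.
From 2026-03-01 to 2026-03-31 is 31 days inclusive.
31 = 7 × 4 + 3, so there are 4 full weeks plus 3 extra days.
Each full week contributes one Monday: 4 so far.
The 3 extra days are Sun, Mon, Tue — 1 of them qualifies.
Total: 4 + 1 = 5.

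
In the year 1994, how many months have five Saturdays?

5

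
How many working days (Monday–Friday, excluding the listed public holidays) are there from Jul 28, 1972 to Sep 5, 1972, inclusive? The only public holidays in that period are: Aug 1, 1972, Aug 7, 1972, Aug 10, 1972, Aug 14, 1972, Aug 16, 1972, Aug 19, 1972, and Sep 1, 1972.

Jul 28, 1972 is a Friday.
From Jul 28, 1972 to Sep 5, 1972 is 40 days inclusive.
40 = 7 × 5 + 5, so there are 5 full weeks plus 5 extra days.
Each full week contributes 5 weekdays (Mon–Fri): 5 × 5 = 25.
The 5 extra days are Friday, Saturday, Sunday, Monday, Tuesday — 3 of them qualify.
Total: 25 + 3 = 28.
Holidays: Aug 1, 1972 (Tue); Aug 7, 1972 (Mon); Aug 10, 1972 (Thu); Aug 14, 1972 (Mon); Aug 16, 1972 (Wed); Aug 19, 1972 (Sat); Sep 1, 1972 (Fri).
6 of the 7 holidays fall on weekdays; the rest are weekends and were already excluded.
Business days: 28 − 6 = 22.

22 working days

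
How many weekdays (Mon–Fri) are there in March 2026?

22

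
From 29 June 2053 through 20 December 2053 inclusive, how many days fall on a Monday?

29 June 2053 is a Sunday.
From 29 June 2053 to 20 December 2053 is 175 days inclusive.
175 = 7 × 25, so the span is exactly 25 full weeks.
Each full week contributes one Monday: 25 so far.
Total: 25.

25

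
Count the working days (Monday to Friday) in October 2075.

23

2075-10-01 is a Tuesday.
The range spans 31 days (inclusive of both endpoints).
31 = 7 × 4 + 3, so there are 4 full weeks plus 3 extra days.
Each full week contributes 5 weekdays (Mon–Fri): 4 × 5 = 20.
The 3 extra days are Tue, Wed, Thu — 3 of them qualify.
Total: 20 + 3 = 23.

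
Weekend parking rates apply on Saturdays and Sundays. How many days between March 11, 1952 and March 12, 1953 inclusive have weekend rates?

104

March 11, 1952 is a Tuesday.
That's 367 days from start to end, counting both.
367 = 7 × 52 + 3, so there are 52 full weeks plus 3 extra days.
Each full week contributes 2 weekend days (Sat, Sun): 52 × 2 = 104.
The 3 extra days are Tue, Wed, Thu — none qualify.
Total: 104 + 0 = 104.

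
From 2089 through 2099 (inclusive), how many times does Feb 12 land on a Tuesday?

2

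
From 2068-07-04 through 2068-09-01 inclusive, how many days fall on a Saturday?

2068-07-04 is a Wednesday.
That's 60 days from start to end, counting both.
60 = 7 × 8 + 4, so there are 8 full weeks plus 4 extra days.
Each full week contributes one Saturday: 8 so far.
The 4 extra days are Wed, Thu, Fri, Sat — 1 of them qualifies.
Total: 8 + 1 = 9.

9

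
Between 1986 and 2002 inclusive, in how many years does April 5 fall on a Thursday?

Day of week of April 5 in each year:
1986: Sat, 1987: Sun, 1988: Tue, 1989: Wed, 1990: Thu ✓, 1991: Fri, 1992: Sun, 1993: Mon, 1994: Tue, 1995: Wed, 1996: Fri, 1997: Sat, 1998: Sun, 1999: Mon, 2000: Wed, 2001: Thu ✓, 2002: Fri
Thursdays: 1990, 2001.

2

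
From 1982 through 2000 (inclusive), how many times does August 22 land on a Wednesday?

Day of week of August 22 in each year:
1982: Sun, 1983: Mon, 1984: Wed ✓, 1985: Thu, 1986: Fri, 1987: Sat, 1988: Mon, 1989: Tue, 1990: Wed ✓, 1991: Thu, 1992: Sat, 1993: Sun, 1994: Mon, 1995: Tue, 1996: Thu, 1997: Fri, 1998: Sat, 1999: Sun, 2000: Tue
Wednesdays: 1984, 1990.

2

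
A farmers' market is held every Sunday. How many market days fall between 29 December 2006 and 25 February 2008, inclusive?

61

29 December 2006 is a Friday.
From 29 December 2006 to 25 February 2008 is 424 days inclusive.
424 = 7 × 60 + 4, so there are 60 full weeks plus 4 extra days.
Each full week contributes one Sunday: 60 so far.
The 4 extra days are Fri, Sat, Sun, Mon — 1 of them qualifies.
Total: 60 + 1 = 61.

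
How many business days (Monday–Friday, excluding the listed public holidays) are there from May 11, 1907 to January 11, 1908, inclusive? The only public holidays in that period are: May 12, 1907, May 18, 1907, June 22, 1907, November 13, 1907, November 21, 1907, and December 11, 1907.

172

May 11, 1907 is a Saturday.
From May 11, 1907 to January 11, 1908 is 246 days inclusive.
246 = 7 × 35 + 1, so there are 35 full weeks plus 1 extra day.
Each full week contributes 5 weekdays (Mon–Fri): 35 × 5 = 175.
The 1 extra day is Saturday — none qualify.
Total: 175 + 0 = 175.
Holidays: May 12, 1907 (Sun); May 18, 1907 (Sat); June 22, 1907 (Sat); November 13, 1907 (Wed); November 21, 1907 (Thu); December 11, 1907 (Wed).
3 of the 6 holidays fall on weekdays; the rest are weekends and were already excluded.
Business days: 175 − 3 = 172.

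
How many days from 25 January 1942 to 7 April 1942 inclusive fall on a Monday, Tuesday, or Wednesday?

32

25 January 1942 is a Sunday.
That's 73 days from start to end, counting both.
73 = 7 × 10 + 3, so there are 10 full weeks plus 3 extra days.
Each full week contributes 3 days from the set (Mon, Tue, Wed): 10 × 3 = 30.
The 3 extra days are Sun, Mon, Tue — 2 of them qualify.
Total: 30 + 2 = 32.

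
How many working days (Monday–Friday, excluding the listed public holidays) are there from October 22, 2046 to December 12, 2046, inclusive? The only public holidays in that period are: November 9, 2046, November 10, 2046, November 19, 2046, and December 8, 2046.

36 working days

October 22, 2046 is a Monday.
From October 22, 2046 to December 12, 2046 is 52 days inclusive.
52 = 7 × 7 + 3, so there are 7 full weeks plus 3 extra days.
Each full week contributes 5 weekdays (Mon–Fri): 7 × 5 = 35.
The 3 extra days are Monday, Tuesday, Wednesday — 3 of them qualify.
Total: 35 + 3 = 38.
Holidays: November 9, 2046 (Fri); November 10, 2046 (Sat); November 19, 2046 (Mon); December 8, 2046 (Sat).
2 of the 4 holidays fall on weekdays; the rest are weekends and were already excluded.
Business days: 38 − 2 = 36.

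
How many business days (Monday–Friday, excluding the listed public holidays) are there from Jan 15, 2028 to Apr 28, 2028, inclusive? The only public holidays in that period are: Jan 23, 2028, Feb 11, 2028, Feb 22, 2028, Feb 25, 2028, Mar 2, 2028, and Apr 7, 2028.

70 business days

Jan 15, 2028 is a Saturday.
From Jan 15, 2028 to Apr 28, 2028 is 105 days inclusive.
105 = 7 × 15, so the span is exactly 15 full weeks.
Each full week contributes 5 weekdays (Mon–Fri): 15 × 5 = 75.
Holidays: Jan 23, 2028 (Sun); Feb 11, 2028 (Fri); Feb 22, 2028 (Tue); Feb 25, 2028 (Fri); Mar 2, 2028 (Thu); Apr 7, 2028 (Fri).
5 of the 6 holidays fall on weekdays; the rest are weekends and were already excluded.
Business days: 75 − 5 = 70.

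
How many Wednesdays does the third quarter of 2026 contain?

2026-07-01 is a Wednesday.
The range spans 92 days (inclusive of both endpoints).
92 = 7 × 13 + 1, so there are 13 full weeks plus 1 extra day.
Each full week contributes one Wednesday: 13 so far.
The 1 extra day is Wed — 1 of them qualifies.
Total: 13 + 1 = 14.

14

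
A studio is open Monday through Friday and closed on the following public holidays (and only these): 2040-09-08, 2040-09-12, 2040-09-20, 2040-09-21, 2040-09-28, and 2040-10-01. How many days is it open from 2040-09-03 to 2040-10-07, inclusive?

20 business days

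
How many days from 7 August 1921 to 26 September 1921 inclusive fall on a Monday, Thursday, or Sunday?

23

7 August 1921 is a Sunday.
The range spans 51 days (inclusive of both endpoints).
51 = 7 × 7 + 2, so there are 7 full weeks plus 2 extra days.
Each full week contributes 3 days from the set (Mon, Thu, Sun): 7 × 3 = 21.
The 2 extra days are Sun, Mon — 2 of them qualify.
Total: 21 + 2 = 23.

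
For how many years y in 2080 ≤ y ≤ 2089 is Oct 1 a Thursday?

Day of week of October 1 in each year:
2080: Tue, 2081: Wed, 2082: Thu ✓, 2083: Fri, 2084: Sun, 2085: Mon, 2086: Tue, 2087: Wed, 2088: Fri, 2089: Sat
Thursdays: 2082.

1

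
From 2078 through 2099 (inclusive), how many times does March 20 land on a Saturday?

3

Day of week of March 20 in each year:
2078: Sun, 2079: Mon, 2080: Wed, 2081: Thu, 2082: Fri, 2083: Sat ✓, 2084: Mon, 2085: Tue, 2086: Wed, 2087: Thu, 2088: Sat ✓, 2089: Sun, 2090: Mon, 2091: Tue, 2092: Thu, 2093: Fri, 2094: Sat ✓, 2095: Sun, 2096: Tue, 2097: Wed, 2098: Thu, 2099: Fri
Saturdays: 2083, 2088, 2094.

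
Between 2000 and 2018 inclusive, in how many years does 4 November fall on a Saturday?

Day of week of November 4 in each year:
2000: Sat ✓, 2001: Sun, 2002: Mon, 2003: Tue, 2004: Thu, 2005: Fri, 2006: Sat ✓, 2007: Sun, 2008: Tue, 2009: Wed, 2010: Thu, 2011: Fri, 2012: Sun, 2013: Mon, 2014: Tue, 2015: Wed, 2016: Fri, 2017: Sat ✓, 2018: Sun
Saturdays: 2000, 2006, 2017.

3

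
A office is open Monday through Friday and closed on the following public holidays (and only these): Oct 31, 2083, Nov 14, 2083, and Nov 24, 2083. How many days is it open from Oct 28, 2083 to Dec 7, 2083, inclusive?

Oct 28, 2083 is a Thursday.
The range spans 41 days (inclusive of both endpoints).
41 = 7 × 5 + 6, so there are 5 full weeks plus 6 extra days.
Each full week contributes 5 weekdays (Mon–Fri): 5 × 5 = 25.
The 6 extra days are Thursday, Friday, Saturday, Sunday, Monday, Tuesday — 4 of them qualify.
Total: 25 + 4 = 29.
Holidays: Oct 31, 2083 (Sun); Nov 14, 2083 (Sun); Nov 24, 2083 (Wed).
1 of the 3 holidays fall on weekdays; the rest are weekends and were already excluded.
Business days: 29 − 1 = 28.

28 business days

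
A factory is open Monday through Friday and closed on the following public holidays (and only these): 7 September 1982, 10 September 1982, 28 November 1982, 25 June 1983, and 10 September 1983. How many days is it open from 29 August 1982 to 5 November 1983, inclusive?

29 August 1982 is a Sunday.
That's 434 days from start to end, counting both.
434 = 7 × 62, so the span is exactly 62 full weeks.
Each full week contributes 5 weekdays (Mon–Fri): 62 × 5 = 310.
Total: 310.
Holidays: 7 September 1982 (Tue); 10 September 1982 (Fri); 28 November 1982 (Sun); 25 June 1983 (Sat); 10 September 1983 (Sat).
2 of the 5 holidays fall on weekdays; the rest are weekends and were already excluded.
Business days: 310 − 2 = 308.

308 working days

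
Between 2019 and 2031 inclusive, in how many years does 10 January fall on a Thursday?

Day of week of January 10 in each year:
2019: Thu ✓, 2020: Fri, 2021: Sun, 2022: Mon, 2023: Tue, 2024: Wed, 2025: Fri, 2026: Sat, 2027: Sun, 2028: Mon, 2029: Wed, 2030: Thu ✓, 2031: Fri
Thursdays: 2019, 2030.

2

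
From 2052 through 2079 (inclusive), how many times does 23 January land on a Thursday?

Day of week of January 23 in each year:
2052: Tue, 2053: Thu ✓, 2054: Fri, 2055: Sat, 2056: Sun, 2057: Tue, 2058: Wed, 2059: Thu ✓, 2060: Fri, 2061: Sun, 2062: Mon, 2063: Tue, 2064: Wed, 2065: Fri, 2066: Sat, 2067: Sun, 2068: Mon, 2069: Wed, 2070: Thu ✓, 2071: Fri, 2072: Sat, 2073: Mon, 2074: Tue, 2075: Wed, 2076: Thu ✓, 2077: Sat, 2078: Sun, 2079: Mon
Thursdays: 2053, 2059, 2070, 2076.

4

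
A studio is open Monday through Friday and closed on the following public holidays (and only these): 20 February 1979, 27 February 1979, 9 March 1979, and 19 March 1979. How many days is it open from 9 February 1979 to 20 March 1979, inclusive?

9 February 1979 is a Friday.
That's 40 days from start to end, counting both.
40 = 7 × 5 + 5, so there are 5 full weeks plus 5 extra days.
Each full week contributes 5 weekdays (Mon–Fri): 5 × 5 = 25.
The 5 extra days are Fri, Sat, Sun, Mon, Tue — 3 of them qualify.
Total: 25 + 3 = 28.
Holidays: 20 February 1979 (Tue); 27 February 1979 (Tue); 9 March 1979 (Fri); 19 March 1979 (Mon).
All 4 holidays fall on weekdays, so subtract 4.
Business days: 28 − 4 = 24.

24 working days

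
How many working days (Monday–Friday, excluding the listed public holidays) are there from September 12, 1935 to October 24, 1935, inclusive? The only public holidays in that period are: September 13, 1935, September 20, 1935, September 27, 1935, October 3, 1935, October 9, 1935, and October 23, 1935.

September 12, 1935 is a Thursday.
The range spans 43 days (inclusive of both endpoints).
43 = 7 × 6 + 1, so there are 6 full weeks plus 1 extra day.
Each full week contributes 5 weekdays (Mon–Fri): 6 × 5 = 30.
The 1 extra day is Thu — 1 of them qualifies.
Total: 30 + 1 = 31.
Holidays: September 13, 1935 (Fri); September 20, 1935 (Fri); September 27, 1935 (Fri); October 3, 1935 (Thu); October 9, 1935 (Wed); October 23, 1935 (Wed).
All 6 holidays fall on weekdays, so subtract 6.
Business days: 31 − 6 = 25.

25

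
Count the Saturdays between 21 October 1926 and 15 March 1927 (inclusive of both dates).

21 October 1926 is a Thursday.
That's 146 days from start to end, counting both.
146 = 7 × 20 + 6, so there are 20 full weeks plus 6 extra days.
Each full week contributes one Saturday: 20 so far.
The 6 extra days are Thu, Fri, Sat, Sun, Mon, Tue — 1 of them qualifies.
Total: 20 + 1 = 21.

21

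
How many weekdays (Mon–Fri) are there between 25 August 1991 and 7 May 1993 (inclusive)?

445 weekdays

25 August 1991 is a Sunday.
The range spans 622 days (inclusive of both endpoints).
622 = 7 × 88 + 6, so there are 88 full weeks plus 6 extra days.
Each full week contributes 5 weekdays (Mon–Fri): 88 × 5 = 440.
The 6 extra days are Sunday, Monday, Tuesday, Wednesday, Thursday, Friday — 5 of them qualify.
Total: 440 + 5 = 445.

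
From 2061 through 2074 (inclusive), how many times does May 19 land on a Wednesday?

1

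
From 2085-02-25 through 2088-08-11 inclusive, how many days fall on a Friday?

180

2085-02-25 is a Sunday.
From 2085-02-25 to 2088-08-11 is 1264 days inclusive.
1264 = 7 × 180 + 4, so there are 180 full weeks plus 4 extra days.
Each full week contributes one Friday: 180 so far.
The 4 extra days are Sun, Mon, Tue, Wed — none qualify.
Total: 180 + 0 = 180.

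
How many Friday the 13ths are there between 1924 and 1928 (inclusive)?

Friday-the-13ths by year:
1924: Jun
1925: Feb, Mar, Nov
1926: Aug
1927: May
1928: Jan, Apr, Jul

9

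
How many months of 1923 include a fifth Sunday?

4

A month has five Sundays exactly when Sunday falls within its first (length − 28) days.
Jan: 31 days, starts Mon → 5 of Mon, Tue, Wed
Feb: 28 days, starts Thu → 5 of (none)
Mar: 31 days, starts Thu → 5 of Thu, Fri, Sat
Apr: 30 days, starts Sun → 5 of Sun, Mon ✓
May: 31 days, starts Tue → 5 of Tue, Wed, Thu
Jun: 30 days, starts Fri → 5 of Fri, Sat
Jul: 31 days, starts Sun → 5 of Sun, Mon, Tue ✓
Aug: 31 days, starts Wed → 5 of Wed, Thu, Fri
Sep: 30 days, starts Sat → 5 of Sat, Sun ✓
Oct: 31 days, starts Mon → 5 of Mon, Tue, Wed
Nov: 30 days, starts Thu → 5 of Thu, Fri
Dec: 31 days, starts Sat → 5 of Sat, Sun, Mon ✓
Months with five Sundays: Apr, Jul, Sep, Dec.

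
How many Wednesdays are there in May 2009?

2009-05-01 is a Friday.
The range spans 31 days (inclusive of both endpoints).
31 = 7 × 4 + 3, so there are 4 full weeks plus 3 extra days.
Each full week contributes one Wednesday: 4 so far.
The 3 extra days are Friday, Saturday, Sunday — none qualify.
Total: 4 + 0 = 4.

4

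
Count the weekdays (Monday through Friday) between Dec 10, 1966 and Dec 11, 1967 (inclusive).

Dec 10, 1966 is a Saturday.
The range spans 367 days (inclusive of both endpoints).
367 = 7 × 52 + 3, so there are 52 full weeks plus 3 extra days.
Each full week contributes 5 weekdays (Mon–Fri): 52 × 5 = 260.
The 3 extra days are Saturday, Sunday, Monday — 1 of them qualifies.
Total: 260 + 1 = 261.

261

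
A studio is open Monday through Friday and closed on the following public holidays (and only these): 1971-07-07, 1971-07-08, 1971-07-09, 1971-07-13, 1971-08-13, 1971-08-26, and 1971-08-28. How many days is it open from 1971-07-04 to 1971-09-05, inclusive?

39 working days

1971-07-04 is a Sunday.
The range spans 64 days (inclusive of both endpoints).
64 = 7 × 9 + 1, so there are 9 full weeks plus 1 extra day.
Each full week contributes 5 weekdays (Mon–Fri): 9 × 5 = 45.
The 1 extra day is Sunday — none qualify.
Total: 45 + 0 = 45.
Holidays: 1971-07-07 (Wed); 1971-07-08 (Thu); 1971-07-09 (Fri); 1971-07-13 (Tue); 1971-08-13 (Fri); 1971-08-26 (Thu); 1971-08-28 (Sat).
6 of the 7 holidays fall on weekdays; the rest are weekends and were already excluded.
Business days: 45 − 6 = 39.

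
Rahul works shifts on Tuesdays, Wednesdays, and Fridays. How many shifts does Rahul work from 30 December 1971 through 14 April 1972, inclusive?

30 December 1971 is a Thursday.
That's 107 days from start to end, counting both.
107 = 7 × 15 + 2, so there are 15 full weeks plus 2 extra days.
Each full week contributes 3 days from the set (Tue, Wed, Fri): 15 × 3 = 45.
The 2 extra days are Thu, Fri — 1 of them qualifies.
Total: 45 + 1 = 46.

46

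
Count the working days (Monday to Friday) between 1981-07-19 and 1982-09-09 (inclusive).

1981-07-19 is a Sunday.
From 1981-07-19 to 1982-09-09 is 418 days inclusive.
418 = 7 × 59 + 5, so there are 59 full weeks plus 5 extra days.
Each full week contributes 5 weekdays (Mon–Fri): 59 × 5 = 295.
The 5 extra days are Sunday, Monday, Tuesday, Wednesday, Thursday — 4 of them qualify.
Total: 295 + 4 = 299.

299 weekdays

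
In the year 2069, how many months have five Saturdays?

4

A month has five Saturdays exactly when Saturday falls within its first (length − 28) days.
Jan: 31 days, starts Tue → 5 of Tue, Wed, Thu
Feb: 28 days, starts Fri → 5 of (none)
Mar: 31 days, starts Fri → 5 of Fri, Sat, Sun ✓
Apr: 30 days, starts Mon → 5 of Mon, Tue
May: 31 days, starts Wed → 5 of Wed, Thu, Fri
Jun: 30 days, starts Sat → 5 of Sat, Sun ✓
Jul: 31 days, starts Mon → 5 of Mon, Tue, Wed
Aug: 31 days, starts Thu → 5 of Thu, Fri, Sat ✓
Sep: 30 days, starts Sun → 5 of Sun, Mon
Oct: 31 days, starts Tue → 5 of Tue, Wed, Thu
Nov: 30 days, starts Fri → 5 of Fri, Sat ✓
Dec: 31 days, starts Sun → 5 of Sun, Mon, Tue
Months with five Saturdays: Mar, Jun, Aug, Nov.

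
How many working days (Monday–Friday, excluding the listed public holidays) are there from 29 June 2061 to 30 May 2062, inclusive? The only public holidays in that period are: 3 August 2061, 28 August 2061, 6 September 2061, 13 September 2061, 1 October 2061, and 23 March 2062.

29 June 2061 is a Wednesday.
That's 336 days from start to end, counting both.
336 = 7 × 48, so the span is exactly 48 full weeks.
Each full week contributes 5 weekdays (Mon–Fri): 48 × 5 = 240.
Total: 240.
Holidays: 3 August 2061 (Wed); 28 August 2061 (Sun); 6 September 2061 (Tue); 13 September 2061 (Tue); 1 October 2061 (Sat); 23 March 2062 (Thu).
4 of the 6 holidays fall on weekdays; the rest are weekends and were already excluded.
Business days: 240 − 4 = 236.

236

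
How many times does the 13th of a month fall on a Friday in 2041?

2

The 13th falls on a Friday when the month's 13th has weekday Fri.
Jan 13 is Sun; Feb 13 is Wed; Mar 13 is Wed; Apr 13 is Sat; May 13 is Mon; Jun 13 is Thu; Jul 13 is Sat; Aug 13 is Tue; Sep 13 is Fri ✓; Oct 13 is Sun; Nov 13 is Wed; Dec 13 is Fri ✓.
Friday the 13ths: Sep, Dec.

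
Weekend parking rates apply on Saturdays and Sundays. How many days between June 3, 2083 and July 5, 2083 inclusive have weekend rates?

10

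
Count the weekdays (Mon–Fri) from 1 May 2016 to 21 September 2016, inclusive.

1 May 2016 is a Sunday.
From 1 May 2016 to 21 September 2016 is 144 days inclusive.
144 = 7 × 20 + 4, so there are 20 full weeks plus 4 extra days.
Each full week contributes 5 weekdays (Mon–Fri): 20 × 5 = 100.
The 4 extra days are Sunday, Monday, Tuesday, Wednesday — 3 of them qualify.
Total: 100 + 3 = 103.

103 weekdays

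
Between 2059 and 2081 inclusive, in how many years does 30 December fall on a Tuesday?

Day of week of December 30 in each year:
2059: Tue ✓, 2060: Thu, 2061: Fri, 2062: Sat, 2063: Sun, 2064: Tue ✓, 2065: Wed, 2066: Thu, 2067: Fri, 2068: Sun, 2069: Mon, 2070: Tue ✓, 2071: Wed, 2072: Fri, 2073: Sat, 2074: Sun, 2075: Mon, 2076: Wed, 2077: Thu, 2078: Fri, 2079: Sat, 2080: Mon, 2081: Tue ✓
Tuesdays: 2059, 2064, 2070, 2081.

4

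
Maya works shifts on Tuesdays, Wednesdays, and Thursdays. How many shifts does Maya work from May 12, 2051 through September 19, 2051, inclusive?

55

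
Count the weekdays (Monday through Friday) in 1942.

261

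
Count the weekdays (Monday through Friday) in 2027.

261

Jan 1, 2027 is a Friday.
That's 365 days from start to end, counting both.
365 = 7 × 52 + 1, so there are 52 full weeks plus 1 extra day.
Each full week contributes 5 weekdays (Mon–Fri): 52 × 5 = 260.
The 1 extra day is Friday — 1 of them qualifies.
Total: 260 + 1 = 261.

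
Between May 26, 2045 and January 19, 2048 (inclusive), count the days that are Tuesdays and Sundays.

277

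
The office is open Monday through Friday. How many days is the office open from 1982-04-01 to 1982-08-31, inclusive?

109 weekdays

1982-04-01 is a Thursday.
That's 153 days from start to end, counting both.
153 = 7 × 21 + 6, so there are 21 full weeks plus 6 extra days.
Each full week contributes 5 weekdays (Mon–Fri): 21 × 5 = 105.
The 6 extra days are Thursday, Friday, Saturday, Sunday, Monday, Tuesday — 4 of them qualify.
Total: 105 + 4 = 109.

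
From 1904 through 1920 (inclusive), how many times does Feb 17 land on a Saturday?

3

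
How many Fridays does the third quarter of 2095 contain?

2095-07-01 is a Friday.
The range spans 92 days (inclusive of both endpoints).
92 = 7 × 13 + 1, so there are 13 full weeks plus 1 extra day.
Each full week contributes one Friday: 13 so far.
The 1 extra day is Fri — 1 of them qualifies.
Total: 13 + 1 = 14.

14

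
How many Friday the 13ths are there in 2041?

2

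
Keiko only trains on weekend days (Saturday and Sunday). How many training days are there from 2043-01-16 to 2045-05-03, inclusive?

240

2043-01-16 is a Friday.
From 2043-01-16 to 2045-05-03 is 839 days inclusive.
839 = 7 × 119 + 6, so there are 119 full weeks plus 6 extra days.
Each full week contributes 2 weekend days (Sat, Sun): 119 × 2 = 238.
The 6 extra days are Fri, Sat, Sun, Mon, Tue, Wed — 2 of them qualify.
Total: 238 + 2 = 240.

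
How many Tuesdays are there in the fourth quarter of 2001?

13

1 October 2001 is a Monday.
That's 92 days from start to end, counting both.
92 = 7 × 13 + 1, so there are 13 full weeks plus 1 extra day.
Each full week contributes one Tuesday: 13 so far.
The 1 extra day is Monday — none qualify.
Total: 13 + 0 = 13.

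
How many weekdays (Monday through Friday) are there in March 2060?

March 1, 2060 is a Monday.
From March 1, 2060 to March 31, 2060 is 31 days inclusive.
31 = 7 × 4 + 3, so there are 4 full weeks plus 3 extra days.
Each full week contributes 5 weekdays (Mon–Fri): 4 × 5 = 20.
The 3 extra days are Mon, Tue, Wed — 3 of them qualify.
Total: 20 + 3 = 23.

23 weekdays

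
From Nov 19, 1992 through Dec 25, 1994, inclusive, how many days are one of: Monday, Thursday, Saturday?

Nov 19, 1992 is a Thursday.
That's 767 days from start to end, counting both.
767 = 7 × 109 + 4, so there are 109 full weeks plus 4 extra days.
Each full week contributes 3 days from the set (Mon, Thu, Sat): 109 × 3 = 327.
The 4 extra days are Thursday, Friday, Saturday, Sunday — 2 of them qualify.
Total: 327 + 2 = 329.

329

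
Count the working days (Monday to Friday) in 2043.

261

1 January 2043 is a Thursday.
The range spans 365 days (inclusive of both endpoints).
365 = 7 × 52 + 1, so there are 52 full weeks plus 1 extra day.
Each full week contributes 5 weekdays (Mon–Fri): 52 × 5 = 260.
The 1 extra day is Thu — 1 of them qualifies.
Total: 260 + 1 = 261.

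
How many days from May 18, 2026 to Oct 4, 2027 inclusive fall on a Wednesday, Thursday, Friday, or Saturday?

288

May 18, 2026 is a Monday.
That's 505 days from start to end, counting both.
505 = 7 × 72 + 1, so there are 72 full weeks plus 1 extra day.
Each full week contributes 4 days from the set (Wed, Thu, Fri, Sat): 72 × 4 = 288.
The 1 extra day is Monday — none qualify.
Total: 288 + 0 = 288.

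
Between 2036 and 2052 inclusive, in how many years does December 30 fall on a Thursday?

Day of week of December 30 in each year:
2036: Tue, 2037: Wed, 2038: Thu ✓, 2039: Fri, 2040: Sun, 2041: Mon, 2042: Tue, 2043: Wed, 2044: Fri, 2045: Sat, 2046: Sun, 2047: Mon, 2048: Wed, 2049: Thu ✓, 2050: Fri, 2051: Sat, 2052: Mon
Thursdays: 2038, 2049.

2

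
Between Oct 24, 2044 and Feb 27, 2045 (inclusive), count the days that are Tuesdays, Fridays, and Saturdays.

54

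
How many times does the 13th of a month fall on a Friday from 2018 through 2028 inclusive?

18

Friday-the-13ths by year:
2018: Apr, Jul
2019: Sep, Dec
2020: Mar, Nov
2021: Aug
2022: May
2023: Jan, Oct
2024: Sep, Dec
2025: Jun
2026: Feb, Mar, Nov
2027: Aug
2028: Oct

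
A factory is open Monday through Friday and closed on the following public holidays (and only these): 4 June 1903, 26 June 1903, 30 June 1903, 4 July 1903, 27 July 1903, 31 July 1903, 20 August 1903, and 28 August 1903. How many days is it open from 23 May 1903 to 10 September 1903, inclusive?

23 May 1903 is a Saturday.
From 23 May 1903 to 10 September 1903 is 111 days inclusive.
111 = 7 × 15 + 6, so there are 15 full weeks plus 6 extra days.
Each full week contributes 5 weekdays (Mon–Fri): 15 × 5 = 75.
The 6 extra days are Sat, Sun, Mon, Tue, Wed, Thu — 4 of them qualify.
Total: 75 + 4 = 79.
Holidays: 4 June 1903 (Thu); 26 June 1903 (Fri); 30 June 1903 (Tue); 4 July 1903 (Sat); 27 July 1903 (Mon); 31 July 1903 (Fri); 20 August 1903 (Thu); 28 August 1903 (Fri).
7 of the 8 holidays fall on weekdays; the rest are weekends and were already excluded.
Business days: 79 − 7 = 72.

72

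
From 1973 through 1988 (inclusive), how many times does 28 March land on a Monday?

Day of week of March 28 in each year:
1973: Wed, 1974: Thu, 1975: Fri, 1976: Sun, 1977: Mon ✓, 1978: Tue, 1979: Wed, 1980: Fri, 1981: Sat, 1982: Sun, 1983: Mon ✓, 1984: Wed, 1985: Thu, 1986: Fri, 1987: Sat, 1988: Mon ✓
Mondays: 1977, 1983, 1988.

3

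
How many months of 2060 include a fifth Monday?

A month has five Mondays exactly when Monday falls within its first (length − 28) days.
Jan: 31 days, starts Thu → 5 of Thu, Fri, Sat
Feb: 29 days, starts Sun → 5 of Sun
Mar: 31 days, starts Mon → 5 of Mon, Tue, Wed ✓
Apr: 30 days, starts Thu → 5 of Thu, Fri
May: 31 days, starts Sat → 5 of Sat, Sun, Mon ✓
Jun: 30 days, starts Tue → 5 of Tue, Wed
Jul: 31 days, starts Thu → 5 of Thu, Fri, Sat
Aug: 31 days, starts Sun → 5 of Sun, Mon, Tue ✓
Sep: 30 days, starts Wed → 5 of Wed, Thu
Oct: 31 days, starts Fri → 5 of Fri, Sat, Sun
Nov: 30 days, starts Mon → 5 of Mon, Tue ✓
Dec: 31 days, starts Wed → 5 of Wed, Thu, Fri
Months with five Mondays: Mar, May, Aug, Nov.

4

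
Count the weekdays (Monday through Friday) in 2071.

261

Jan 1, 2071 is a Thursday.
The range spans 365 days (inclusive of both endpoints).
365 = 7 × 52 + 1, so there are 52 full weeks plus 1 extra day.
Each full week contributes 5 weekdays (Mon–Fri): 52 × 5 = 260.
The 1 extra day is Thursday — 1 of them qualifies.
Total: 260 + 1 = 261.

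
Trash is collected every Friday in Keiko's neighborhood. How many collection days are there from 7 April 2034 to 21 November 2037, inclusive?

190

7 April 2034 is a Friday.
That's 1325 days from start to end, counting both.
1325 = 7 × 189 + 2, so there are 189 full weeks plus 2 extra days.
Each full week contributes one Friday: 189 so far.
The 2 extra days are Fri, Sat — 1 of them qualifies.
Total: 189 + 1 = 190.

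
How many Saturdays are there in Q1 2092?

13

January 1, 2092 is a Tuesday.
From January 1, 2092 to March 31, 2092 is 91 days inclusive.
91 = 7 × 13, so the span is exactly 13 full weeks.
Each full week contributes one Saturday: 13 so far.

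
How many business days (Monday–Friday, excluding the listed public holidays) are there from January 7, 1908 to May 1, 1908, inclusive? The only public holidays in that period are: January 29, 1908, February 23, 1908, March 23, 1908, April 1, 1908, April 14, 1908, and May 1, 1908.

79 business days

January 7, 1908 is a Tuesday.
From January 7, 1908 to May 1, 1908 is 116 days inclusive.
116 = 7 × 16 + 4, so there are 16 full weeks plus 4 extra days.
Each full week contributes 5 weekdays (Mon–Fri): 16 × 5 = 80.
The 4 extra days are Tuesday, Wednesday, Thursday, Friday — 4 of them qualify.
Total: 80 + 4 = 84.
Holidays: January 29, 1908 (Wed); February 23, 1908 (Sun); March 23, 1908 (Mon); April 1, 1908 (Wed); April 14, 1908 (Tue); May 1, 1908 (Fri).
5 of the 6 holidays fall on weekdays; the rest are weekends and were already excluded.
Business days: 84 − 5 = 79.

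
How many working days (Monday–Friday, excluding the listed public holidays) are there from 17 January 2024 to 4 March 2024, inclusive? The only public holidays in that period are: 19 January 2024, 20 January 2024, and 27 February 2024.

32

17 January 2024 is a Wednesday.
From 17 January 2024 to 4 March 2024 is 48 days inclusive.
48 = 7 × 6 + 6, so there are 6 full weeks plus 6 extra days.
Each full week contributes 5 weekdays (Mon–Fri): 6 × 5 = 30.
The 6 extra days are Wed, Thu, Fri, Sat, Sun, Mon — 4 of them qualify.
Total: 30 + 4 = 34.
Holidays: 19 January 2024 (Fri); 20 January 2024 (Sat); 27 February 2024 (Tue).
2 of the 3 holidays fall on weekdays; the rest are weekends and were already excluded.
Business days: 34 − 2 = 32.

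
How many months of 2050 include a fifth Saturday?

A month has five Saturdays exactly when Saturday falls within its first (length − 28) days.
Jan: 31 days, starts Sat → 5 of Sat, Sun, Mon ✓
Feb: 28 days, starts Tue → 5 of (none)
Mar: 31 days, starts Tue → 5 of Tue, Wed, Thu
Apr: 30 days, starts Fri → 5 of Fri, Sat ✓
May: 31 days, starts Sun → 5 of Sun, Mon, Tue
Jun: 30 days, starts Wed → 5 of Wed, Thu
Jul: 31 days, starts Fri → 5 of Fri, Sat, Sun ✓
Aug: 31 days, starts Mon → 5 of Mon, Tue, Wed
Sep: 30 days, starts Thu → 5 of Thu, Fri
Oct: 31 days, starts Sat → 5 of Sat, Sun, Mon ✓
Nov: 30 days, starts Tue → 5 of Tue, Wed
Dec: 31 days, starts Thu → 5 of Thu, Fri, Sat ✓
Months with five Saturdays: Jan, Apr, Jul, Oct, Dec.

5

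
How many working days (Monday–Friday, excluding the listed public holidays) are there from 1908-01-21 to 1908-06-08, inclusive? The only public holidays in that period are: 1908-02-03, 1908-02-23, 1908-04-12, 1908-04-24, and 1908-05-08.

1908-01-21 is a Tuesday.
That's 140 days from start to end, counting both.
140 = 7 × 20, so the span is exactly 20 full weeks.
Each full week contributes 5 weekdays (Mon–Fri): 20 × 5 = 100.
Total: 100.
Holidays: 1908-02-03 (Mon); 1908-02-23 (Sun); 1908-04-12 (Sun); 1908-04-24 (Fri); 1908-05-08 (Fri).
3 of the 5 holidays fall on weekdays; the rest are weekends and were already excluded.
Business days: 100 − 3 = 97.

97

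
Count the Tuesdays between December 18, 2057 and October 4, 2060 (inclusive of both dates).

December 18, 2057 is a Tuesday.
That's 1022 days from start to end, counting both.
1022 = 7 × 146, so the span is exactly 146 full weeks.
Each full week contributes one Tuesday: 146 so far.

146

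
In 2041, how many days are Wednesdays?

52

1 January 2041 is a Tuesday.
That's 365 days from start to end, counting both.
365 = 7 × 52 + 1, so there are 52 full weeks plus 1 extra day.
Each full week contributes one Wednesday: 52 so far.
The 1 extra day is Tue — none qualify.
Total: 52 + 0 = 52.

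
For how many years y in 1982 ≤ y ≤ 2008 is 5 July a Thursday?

4

Day of week of July 5 in each year:
1982: Mon, 1983: Tue, 1984: Thu ✓, 1985: Fri, 1986: Sat, 1987: Sun, 1988: Tue, 1989: Wed, 1990: Thu ✓, 1991: Fri, 1992: Sun, 1993: Mon, 1994: Tue, 1995: Wed, 1996: Fri, 1997: Sat, 1998: Sun, 1999: Mon, 2000: Wed, 2001: Thu ✓, 2002: Fri, 2003: Sat, 2004: Mon, 2005: Tue, 2006: Wed, 2007: Thu ✓, 2008: Sat
Thursdays: 1984, 1990, 2001, 2007.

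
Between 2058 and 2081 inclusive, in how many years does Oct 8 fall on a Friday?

3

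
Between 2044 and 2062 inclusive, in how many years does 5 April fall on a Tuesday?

3

Day of week of April 5 in each year:
2044: Tue ✓, 2045: Wed, 2046: Thu, 2047: Fri, 2048: Sun, 2049: Mon, 2050: Tue ✓, 2051: Wed, 2052: Fri, 2053: Sat, 2054: Sun, 2055: Mon, 2056: Wed, 2057: Thu, 2058: Fri, 2059: Sat, 2060: Mon, 2061: Tue ✓, 2062: Wed
Tuesdays: 2044, 2050, 2061.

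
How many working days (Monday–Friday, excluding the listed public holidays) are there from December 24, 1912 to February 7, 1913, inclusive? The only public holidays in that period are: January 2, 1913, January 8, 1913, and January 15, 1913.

December 24, 1912 is a Tuesday.
That's 46 days from start to end, counting both.
46 = 7 × 6 + 4, so there are 6 full weeks plus 4 extra days.
Each full week contributes 5 weekdays (Mon–Fri): 6 × 5 = 30.
The 4 extra days are Tuesday, Wednesday, Thursday, Friday — 4 of them qualify.
Total: 30 + 4 = 34.
Holidays: January 2, 1913 (Thu); January 8, 1913 (Wed); January 15, 1913 (Wed).
All 3 holidays fall on weekdays, so subtract 3.
Business days: 34 − 3 = 31.

31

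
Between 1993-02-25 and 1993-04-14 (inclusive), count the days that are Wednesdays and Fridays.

14

1993-02-25 is a Thursday.
That's 49 days from start to end, counting both.
49 = 7 × 7, so the span is exactly 7 full weeks.
Each full week contributes 2 days from the set (Wed, Fri): 7 × 2 = 14.
Total: 14.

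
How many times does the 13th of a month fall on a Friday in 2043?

3

The 13th falls on a Friday when the month's 13th has weekday Fri.
Jan 13 is Tue; Feb 13 is Fri ✓; Mar 13 is Fri ✓; Apr 13 is Mon; May 13 is Wed; Jun 13 is Sat; Jul 13 is Mon; Aug 13 is Thu; Sep 13 is Sun; Oct 13 is Tue; Nov 13 is Fri ✓; Dec 13 is Sun.
Friday the 13ths: Feb, Mar, Nov.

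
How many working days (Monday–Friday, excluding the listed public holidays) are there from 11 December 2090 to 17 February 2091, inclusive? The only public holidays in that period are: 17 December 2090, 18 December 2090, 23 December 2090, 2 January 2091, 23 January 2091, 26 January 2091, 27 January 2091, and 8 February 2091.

45

11 December 2090 is a Monday.
From 11 December 2090 to 17 February 2091 is 69 days inclusive.
69 = 7 × 9 + 6, so there are 9 full weeks plus 6 extra days.
Each full week contributes 5 weekdays (Mon–Fri): 9 × 5 = 45.
The 6 extra days are Mon, Tue, Wed, Thu, Fri, Sat — 5 of them qualify.
Total: 45 + 5 = 50.
Holidays: 17 December 2090 (Sun); 18 December 2090 (Mon); 23 December 2090 (Sat); 2 January 2091 (Tue); 23 January 2091 (Tue); 26 January 2091 (Fri); 27 January 2091 (Sat); 8 February 2091 (Thu).
5 of the 8 holidays fall on weekdays; the rest are weekends and were already excluded.
Business days: 50 − 5 = 45.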